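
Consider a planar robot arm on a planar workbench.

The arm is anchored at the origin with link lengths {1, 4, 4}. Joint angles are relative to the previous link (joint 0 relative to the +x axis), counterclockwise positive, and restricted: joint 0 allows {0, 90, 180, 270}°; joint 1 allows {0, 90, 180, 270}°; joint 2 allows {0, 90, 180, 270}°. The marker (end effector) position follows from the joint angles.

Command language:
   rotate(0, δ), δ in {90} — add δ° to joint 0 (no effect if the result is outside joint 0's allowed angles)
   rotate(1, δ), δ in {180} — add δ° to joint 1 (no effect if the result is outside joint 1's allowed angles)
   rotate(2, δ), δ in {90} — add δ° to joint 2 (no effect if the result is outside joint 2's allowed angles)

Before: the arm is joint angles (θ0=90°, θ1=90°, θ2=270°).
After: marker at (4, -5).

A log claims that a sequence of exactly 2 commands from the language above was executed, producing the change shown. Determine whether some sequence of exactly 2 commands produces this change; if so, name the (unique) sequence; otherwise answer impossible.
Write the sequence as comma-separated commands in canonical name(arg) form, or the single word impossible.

rotate(0, 90), rotate(0, 90)

start: joint angles (θ0=90°, θ1=90°, θ2=270°)
[1] after rotate(0, 90): joint angles (θ0=180°, θ1=90°, θ2=270°)
[2] after rotate(0, 90): joint angles (θ0=270°, θ1=90°, θ2=270°)
no rival 2-sequence matches.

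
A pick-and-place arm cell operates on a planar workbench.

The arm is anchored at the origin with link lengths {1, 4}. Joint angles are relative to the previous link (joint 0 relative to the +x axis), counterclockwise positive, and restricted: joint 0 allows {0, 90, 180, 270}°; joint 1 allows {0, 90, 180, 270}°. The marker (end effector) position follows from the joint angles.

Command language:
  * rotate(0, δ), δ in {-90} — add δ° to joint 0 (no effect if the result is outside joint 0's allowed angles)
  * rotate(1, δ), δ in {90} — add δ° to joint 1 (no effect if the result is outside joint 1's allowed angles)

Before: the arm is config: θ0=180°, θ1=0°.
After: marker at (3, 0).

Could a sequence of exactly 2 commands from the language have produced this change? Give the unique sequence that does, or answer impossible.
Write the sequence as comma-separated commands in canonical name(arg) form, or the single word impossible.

from: config: θ0=180°, θ1=0°
[1] after rotate(1, 90): config: θ0=180°, θ1=90°
[2] after rotate(1, 90): config: θ0=180°, θ1=180°
no rival 2-sequence matches.

rotate(1, 90), rotate(1, 90)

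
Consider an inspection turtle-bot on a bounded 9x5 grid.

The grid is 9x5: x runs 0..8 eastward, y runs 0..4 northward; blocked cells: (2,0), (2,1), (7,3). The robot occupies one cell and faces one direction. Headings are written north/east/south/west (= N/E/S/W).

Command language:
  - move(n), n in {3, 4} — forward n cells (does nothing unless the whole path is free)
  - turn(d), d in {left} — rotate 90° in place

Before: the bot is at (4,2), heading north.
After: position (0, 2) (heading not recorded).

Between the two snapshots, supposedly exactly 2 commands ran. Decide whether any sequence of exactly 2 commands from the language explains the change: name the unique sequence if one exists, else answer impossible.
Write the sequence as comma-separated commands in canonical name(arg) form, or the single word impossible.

turn(left), move(4)

key: running move(4) before turn(left) would end elsewhere — order is forced
begin: at (4,2), heading north
[1] after turn(left): at (4,2), heading west
[2] after move(4): at (0,2), heading west
uniquely the one of 9 2-step routes that fits.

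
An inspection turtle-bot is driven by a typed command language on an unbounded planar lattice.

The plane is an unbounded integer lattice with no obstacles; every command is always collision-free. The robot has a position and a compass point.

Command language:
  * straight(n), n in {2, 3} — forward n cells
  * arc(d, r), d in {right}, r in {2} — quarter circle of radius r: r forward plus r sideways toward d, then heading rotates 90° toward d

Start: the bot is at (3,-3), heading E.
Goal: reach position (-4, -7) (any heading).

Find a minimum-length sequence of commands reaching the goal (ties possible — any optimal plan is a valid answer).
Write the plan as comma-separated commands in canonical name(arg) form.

initial: at (3,-3), heading E
t=1 arc(right, 2) ⇒ at (5,-5), heading S
t=2 arc(right, 2) ⇒ at (3,-7), heading W
t=3 straight(3) ⇒ at (0,-7), heading W
t=4 straight(2) ⇒ at (-2,-7), heading W
t=5 straight(2) ⇒ at (-4,-7), heading W
minimal: 5 command(s), checked below 5.

arc(right, 2), arc(right, 2), straight(3), straight(2), straight(2)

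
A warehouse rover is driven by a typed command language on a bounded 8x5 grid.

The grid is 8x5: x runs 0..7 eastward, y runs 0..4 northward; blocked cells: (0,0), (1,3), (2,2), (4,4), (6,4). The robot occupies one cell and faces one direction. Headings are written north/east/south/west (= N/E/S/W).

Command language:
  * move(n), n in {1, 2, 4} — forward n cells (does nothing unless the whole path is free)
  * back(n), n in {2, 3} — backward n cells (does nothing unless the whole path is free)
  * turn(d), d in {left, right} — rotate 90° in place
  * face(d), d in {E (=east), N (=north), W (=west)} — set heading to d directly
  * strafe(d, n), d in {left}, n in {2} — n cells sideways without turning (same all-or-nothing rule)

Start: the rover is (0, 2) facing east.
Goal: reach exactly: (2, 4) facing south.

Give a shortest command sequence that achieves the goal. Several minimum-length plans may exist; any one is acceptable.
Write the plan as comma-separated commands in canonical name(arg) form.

initial: (0, 2) facing east
step 1 (turn(right)): (0, 2) facing south
step 2 (back(2)): (0, 4) facing south
step 3 (strafe(left, 2)): (2, 4) facing south
shorter routes all fall short; 3 is best.

turn(right), back(2), strafe(left, 2)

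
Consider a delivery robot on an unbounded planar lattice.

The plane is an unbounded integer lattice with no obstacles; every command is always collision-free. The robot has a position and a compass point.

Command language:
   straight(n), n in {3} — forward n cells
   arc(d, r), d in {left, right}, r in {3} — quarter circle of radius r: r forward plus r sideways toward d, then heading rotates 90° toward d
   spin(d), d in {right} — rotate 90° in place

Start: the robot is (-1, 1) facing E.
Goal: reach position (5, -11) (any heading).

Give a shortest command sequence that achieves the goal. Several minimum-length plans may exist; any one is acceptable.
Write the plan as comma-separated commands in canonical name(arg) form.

arc(right, 3), straight(3), straight(3), arc(left, 3)

begin: (-1, 1) facing E
[1] after arc(right, 3): (2, -2) facing S
[2] after straight(3): (2, -5) facing S
[3] after straight(3): (2, -8) facing S
[4] after arc(left, 3): (5, -11) facing E
nothing shorter than 4 reaches the goal.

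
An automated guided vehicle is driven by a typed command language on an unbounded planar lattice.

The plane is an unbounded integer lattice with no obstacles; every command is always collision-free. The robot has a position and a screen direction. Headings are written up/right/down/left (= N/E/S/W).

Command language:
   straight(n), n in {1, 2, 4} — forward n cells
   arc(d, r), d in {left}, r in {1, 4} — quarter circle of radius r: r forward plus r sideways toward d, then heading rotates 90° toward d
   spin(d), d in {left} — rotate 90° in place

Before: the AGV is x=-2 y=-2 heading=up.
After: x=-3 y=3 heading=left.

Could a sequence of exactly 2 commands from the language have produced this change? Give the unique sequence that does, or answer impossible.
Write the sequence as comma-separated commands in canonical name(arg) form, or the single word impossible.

straight(4), arc(left, 1)

key: order matters: swapping straight(4) and arc(left, 1) lands elsewhere
from: x=-2 y=-2 heading=up
step 1 (straight(4)): x=-2 y=2 heading=up
step 2 (arc(left, 1)): x=-3 y=3 heading=left
uniquely the one of 36 2-step routes that fits.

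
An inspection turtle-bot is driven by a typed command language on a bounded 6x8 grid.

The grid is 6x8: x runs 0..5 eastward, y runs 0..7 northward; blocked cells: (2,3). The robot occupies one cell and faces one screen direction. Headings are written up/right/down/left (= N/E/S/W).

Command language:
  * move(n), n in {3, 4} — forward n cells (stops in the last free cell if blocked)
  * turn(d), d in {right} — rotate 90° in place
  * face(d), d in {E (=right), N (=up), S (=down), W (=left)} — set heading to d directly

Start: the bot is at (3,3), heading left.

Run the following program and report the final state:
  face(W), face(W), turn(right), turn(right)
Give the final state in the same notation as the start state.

begin: at (3,3), heading left
t=1 face(W) ⇒ at (3,3), heading left
t=2 face(W) ⇒ at (3,3), heading left
t=3 turn(right) ⇒ at (3,3), heading up
t=4 turn(right) ⇒ at (3,3), heading right

at (3,3), heading right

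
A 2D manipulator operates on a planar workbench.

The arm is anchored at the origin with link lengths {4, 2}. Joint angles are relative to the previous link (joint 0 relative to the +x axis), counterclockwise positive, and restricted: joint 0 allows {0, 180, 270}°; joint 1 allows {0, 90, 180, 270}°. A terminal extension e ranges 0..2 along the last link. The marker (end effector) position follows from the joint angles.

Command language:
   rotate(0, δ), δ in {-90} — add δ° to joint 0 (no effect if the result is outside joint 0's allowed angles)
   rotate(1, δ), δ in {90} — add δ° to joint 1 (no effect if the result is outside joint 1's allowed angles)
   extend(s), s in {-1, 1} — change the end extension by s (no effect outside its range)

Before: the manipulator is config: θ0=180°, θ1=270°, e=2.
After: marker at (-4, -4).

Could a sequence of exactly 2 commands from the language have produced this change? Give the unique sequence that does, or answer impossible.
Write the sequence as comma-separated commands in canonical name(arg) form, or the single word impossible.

rotate(1, 90), rotate(1, 90)

start: config: θ0=180°, θ1=270°, e=2
step 1 (rotate(1, 90)): config: θ0=180°, θ1=0°, e=2
step 2 (rotate(1, 90)): config: θ0=180°, θ1=90°, e=2
no rival 2-sequence matches.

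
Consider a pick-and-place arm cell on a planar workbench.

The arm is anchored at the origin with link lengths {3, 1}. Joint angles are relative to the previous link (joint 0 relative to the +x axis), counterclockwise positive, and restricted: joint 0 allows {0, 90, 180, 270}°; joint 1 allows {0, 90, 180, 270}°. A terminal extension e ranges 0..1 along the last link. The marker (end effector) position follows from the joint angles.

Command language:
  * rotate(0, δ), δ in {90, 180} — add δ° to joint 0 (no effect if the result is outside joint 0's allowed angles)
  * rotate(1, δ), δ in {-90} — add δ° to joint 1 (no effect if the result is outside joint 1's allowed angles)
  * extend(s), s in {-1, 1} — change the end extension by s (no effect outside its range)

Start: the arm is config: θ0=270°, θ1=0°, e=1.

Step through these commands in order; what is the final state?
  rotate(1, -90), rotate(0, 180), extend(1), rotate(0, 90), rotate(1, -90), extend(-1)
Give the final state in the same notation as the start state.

config: θ0=180°, θ1=180°, e=0

start: config: θ0=270°, θ1=0°, e=1
1. rotate(1, -90) → config: θ0=270°, θ1=270°, e=1
2. rotate(0, 180) → config: θ0=90°, θ1=270°, e=1
3. extend(1) → config: θ0=90°, θ1=270°, e=1
4. rotate(0, 90) → config: θ0=180°, θ1=270°, e=1
5. rotate(1, -90) → config: θ0=180°, θ1=180°, e=1
6. extend(-1) → config: θ0=180°, θ1=180°, e=0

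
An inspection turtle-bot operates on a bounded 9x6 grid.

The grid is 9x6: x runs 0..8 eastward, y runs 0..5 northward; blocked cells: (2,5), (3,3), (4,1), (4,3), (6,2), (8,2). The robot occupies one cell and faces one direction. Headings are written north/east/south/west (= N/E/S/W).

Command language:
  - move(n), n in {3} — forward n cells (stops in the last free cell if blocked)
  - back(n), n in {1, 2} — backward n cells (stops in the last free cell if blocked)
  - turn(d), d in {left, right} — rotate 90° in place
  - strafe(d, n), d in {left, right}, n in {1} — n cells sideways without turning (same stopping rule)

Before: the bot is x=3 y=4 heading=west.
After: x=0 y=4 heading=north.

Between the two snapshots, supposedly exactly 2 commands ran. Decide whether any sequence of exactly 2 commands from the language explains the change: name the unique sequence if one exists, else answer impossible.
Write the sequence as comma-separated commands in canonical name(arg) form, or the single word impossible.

key: cell and facing (now N) both changed — the 2 commands mix motion and turning
start: x=3 y=4 heading=west
[1] after move(3): x=0 y=4 heading=west
[2] after turn(right): x=0 y=4 heading=north
uniquely the one of 49 2-step routes that fits.

move(3), turn(right)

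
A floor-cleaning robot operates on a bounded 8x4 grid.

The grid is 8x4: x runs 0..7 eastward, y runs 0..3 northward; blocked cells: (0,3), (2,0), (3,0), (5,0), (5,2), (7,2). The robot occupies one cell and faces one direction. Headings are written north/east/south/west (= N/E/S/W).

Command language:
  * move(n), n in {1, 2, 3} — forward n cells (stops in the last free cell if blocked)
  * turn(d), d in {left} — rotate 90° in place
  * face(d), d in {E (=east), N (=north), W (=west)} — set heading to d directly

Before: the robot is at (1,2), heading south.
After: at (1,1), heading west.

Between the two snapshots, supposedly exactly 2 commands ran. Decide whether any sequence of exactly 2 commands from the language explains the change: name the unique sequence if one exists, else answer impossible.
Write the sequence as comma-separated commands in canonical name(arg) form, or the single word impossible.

key: cell and facing (now W) both changed — the 2 commands mix motion and turning
initial: at (1,2), heading south
step 1 (move(1)): at (1,1), heading south
step 2 (face(W)): at (1,1), heading west
all 49 alternatives checked — unique.

move(1), face(W)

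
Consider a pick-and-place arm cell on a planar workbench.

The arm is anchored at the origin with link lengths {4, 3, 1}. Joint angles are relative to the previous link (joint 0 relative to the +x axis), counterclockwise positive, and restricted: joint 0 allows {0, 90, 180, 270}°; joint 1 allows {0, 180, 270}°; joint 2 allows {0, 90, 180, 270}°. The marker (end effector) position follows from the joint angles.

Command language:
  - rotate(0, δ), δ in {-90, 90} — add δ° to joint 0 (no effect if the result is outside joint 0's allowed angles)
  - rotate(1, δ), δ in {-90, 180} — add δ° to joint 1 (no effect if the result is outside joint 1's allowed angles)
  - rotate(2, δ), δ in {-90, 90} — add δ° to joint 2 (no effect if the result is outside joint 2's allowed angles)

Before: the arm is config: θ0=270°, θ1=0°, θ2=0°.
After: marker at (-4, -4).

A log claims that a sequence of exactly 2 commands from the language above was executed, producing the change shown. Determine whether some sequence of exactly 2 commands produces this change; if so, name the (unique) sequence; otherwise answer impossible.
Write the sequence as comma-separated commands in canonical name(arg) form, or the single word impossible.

key: running rotate(1, 180) before rotate(1, -90) would end elsewhere — order is forced
start: config: θ0=270°, θ1=0°, θ2=0°
step 1 (rotate(1, -90)): config: θ0=270°, θ1=270°, θ2=0°
step 2 (rotate(1, 180)): config: θ0=270°, θ1=270°, θ2=0°
no other 2-command option fits: unique.

rotate(1, -90), rotate(1, 180)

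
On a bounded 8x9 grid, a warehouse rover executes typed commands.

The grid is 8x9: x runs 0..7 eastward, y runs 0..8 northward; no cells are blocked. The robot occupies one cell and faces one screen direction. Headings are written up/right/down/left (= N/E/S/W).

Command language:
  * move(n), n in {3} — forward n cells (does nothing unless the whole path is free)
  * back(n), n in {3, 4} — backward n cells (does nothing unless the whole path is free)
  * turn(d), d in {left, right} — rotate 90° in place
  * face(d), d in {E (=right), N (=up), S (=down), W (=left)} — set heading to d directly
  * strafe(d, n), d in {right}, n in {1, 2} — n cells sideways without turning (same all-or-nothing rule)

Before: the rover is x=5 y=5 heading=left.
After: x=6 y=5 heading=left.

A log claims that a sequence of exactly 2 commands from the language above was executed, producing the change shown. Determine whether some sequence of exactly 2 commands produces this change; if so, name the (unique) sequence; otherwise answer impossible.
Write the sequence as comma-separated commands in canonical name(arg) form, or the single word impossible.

key: running back(4) before move(3) would end elsewhere — order is forced
start: x=5 y=5 heading=left
t=1 move(3) ⇒ x=2 y=5 heading=left
t=2 back(4) ⇒ x=6 y=5 heading=left
all 121 alternatives checked — unique.

move(3), back(4)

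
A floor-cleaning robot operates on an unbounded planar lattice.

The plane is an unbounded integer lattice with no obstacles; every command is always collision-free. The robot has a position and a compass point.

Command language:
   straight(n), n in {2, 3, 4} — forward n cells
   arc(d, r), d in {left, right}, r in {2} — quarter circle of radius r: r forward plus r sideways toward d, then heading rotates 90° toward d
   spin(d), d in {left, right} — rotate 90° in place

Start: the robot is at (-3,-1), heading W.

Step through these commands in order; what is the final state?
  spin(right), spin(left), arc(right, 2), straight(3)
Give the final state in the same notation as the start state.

at (-5,4), heading N

start: at (-3,-1), heading W
[1] after spin(right): at (-3,-1), heading N
[2] after spin(left): at (-3,-1), heading W
[3] after arc(right, 2): at (-5,1), heading N
[4] after straight(3): at (-5,4), heading N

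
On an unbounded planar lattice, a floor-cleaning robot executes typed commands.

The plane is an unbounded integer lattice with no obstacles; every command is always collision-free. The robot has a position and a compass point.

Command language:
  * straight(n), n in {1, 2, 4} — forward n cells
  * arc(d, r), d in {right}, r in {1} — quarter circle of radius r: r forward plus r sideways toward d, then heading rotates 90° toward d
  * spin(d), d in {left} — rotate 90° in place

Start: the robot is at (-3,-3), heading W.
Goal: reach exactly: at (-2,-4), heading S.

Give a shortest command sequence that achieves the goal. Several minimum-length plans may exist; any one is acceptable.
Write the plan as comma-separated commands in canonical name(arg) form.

initial: at (-3,-3), heading W
step 1 (spin(left)): at (-3,-3), heading S
step 2 (spin(left)): at (-3,-3), heading E
step 3 (arc(right, 1)): at (-2,-4), heading S
nothing shorter than 3 reaches the goal.

spin(left), spin(left), arc(right, 1)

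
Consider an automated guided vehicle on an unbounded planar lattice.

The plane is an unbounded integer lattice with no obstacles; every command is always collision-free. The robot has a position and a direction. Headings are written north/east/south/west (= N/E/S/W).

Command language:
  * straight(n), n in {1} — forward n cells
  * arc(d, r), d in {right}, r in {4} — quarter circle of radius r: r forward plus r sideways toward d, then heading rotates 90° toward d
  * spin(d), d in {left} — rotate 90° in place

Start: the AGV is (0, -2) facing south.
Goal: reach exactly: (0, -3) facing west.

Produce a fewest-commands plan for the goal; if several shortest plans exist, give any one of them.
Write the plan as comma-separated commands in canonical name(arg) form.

from: (0, -2) facing south
1. straight(1) → (0, -3) facing south
2. spin(left) → (0, -3) facing east
3. spin(left) → (0, -3) facing north
4. spin(left) → (0, -3) facing west
nothing shorter than 4 reaches the goal.

straight(1), spin(left), spin(left), spin(left)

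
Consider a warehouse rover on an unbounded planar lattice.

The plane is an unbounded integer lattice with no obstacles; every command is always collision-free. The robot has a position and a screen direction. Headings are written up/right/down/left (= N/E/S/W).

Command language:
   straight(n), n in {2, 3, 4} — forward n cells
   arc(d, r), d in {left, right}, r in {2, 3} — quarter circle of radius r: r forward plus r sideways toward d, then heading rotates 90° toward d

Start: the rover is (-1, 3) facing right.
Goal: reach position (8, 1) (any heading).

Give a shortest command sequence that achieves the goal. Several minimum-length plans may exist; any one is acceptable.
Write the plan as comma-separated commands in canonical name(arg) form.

begin: (-1, 3) facing right
1. straight(3) → (2, 3) facing right
2. straight(4) → (6, 3) facing right
3. arc(right, 2) → (8, 1) facing down
minimal: 3 command(s), checked below 3.

straight(3), straight(4), arc(right, 2)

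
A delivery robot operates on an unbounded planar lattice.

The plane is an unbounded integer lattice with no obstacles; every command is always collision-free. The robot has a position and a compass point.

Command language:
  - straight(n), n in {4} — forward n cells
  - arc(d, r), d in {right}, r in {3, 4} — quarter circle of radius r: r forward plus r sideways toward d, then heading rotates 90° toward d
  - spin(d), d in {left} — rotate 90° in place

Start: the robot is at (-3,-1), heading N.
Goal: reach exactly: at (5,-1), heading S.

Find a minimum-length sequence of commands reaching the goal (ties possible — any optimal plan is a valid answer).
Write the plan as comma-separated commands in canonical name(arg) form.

arc(right, 4), arc(right, 4)

start: at (-3,-1), heading N
step 1 (arc(right, 4)): at (1,3), heading E
step 2 (arc(right, 4)): at (5,-1), heading S
minimal: 2 command(s), checked below 2.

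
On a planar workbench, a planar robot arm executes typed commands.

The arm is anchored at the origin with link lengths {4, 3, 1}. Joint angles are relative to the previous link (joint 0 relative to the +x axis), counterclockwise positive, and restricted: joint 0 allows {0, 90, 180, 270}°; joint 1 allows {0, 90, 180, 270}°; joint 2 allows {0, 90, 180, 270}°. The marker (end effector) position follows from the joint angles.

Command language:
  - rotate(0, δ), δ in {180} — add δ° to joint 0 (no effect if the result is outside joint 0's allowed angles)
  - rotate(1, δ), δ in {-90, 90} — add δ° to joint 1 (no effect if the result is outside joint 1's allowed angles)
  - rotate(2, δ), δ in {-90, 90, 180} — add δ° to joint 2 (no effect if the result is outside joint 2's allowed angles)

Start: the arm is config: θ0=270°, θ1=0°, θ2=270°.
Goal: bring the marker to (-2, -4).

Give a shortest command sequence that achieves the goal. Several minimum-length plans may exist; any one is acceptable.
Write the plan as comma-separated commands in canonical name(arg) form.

begin: config: θ0=270°, θ1=0°, θ2=270°
1. rotate(2, -90) → config: θ0=270°, θ1=0°, θ2=180°
2. rotate(1, -90) → config: θ0=270°, θ1=270°, θ2=180°
nothing shorter than 2 reaches the goal.

rotate(2, -90), rotate(1, -90)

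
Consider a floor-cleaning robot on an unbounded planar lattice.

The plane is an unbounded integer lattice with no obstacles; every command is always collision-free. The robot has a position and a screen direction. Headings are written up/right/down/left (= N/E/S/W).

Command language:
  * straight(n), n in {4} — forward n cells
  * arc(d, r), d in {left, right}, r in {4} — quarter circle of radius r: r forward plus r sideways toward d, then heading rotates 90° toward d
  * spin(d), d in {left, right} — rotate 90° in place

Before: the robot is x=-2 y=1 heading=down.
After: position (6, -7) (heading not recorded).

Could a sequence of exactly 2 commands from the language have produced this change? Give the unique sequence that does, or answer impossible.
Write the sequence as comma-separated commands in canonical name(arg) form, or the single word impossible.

key: running arc(right, 4) before arc(left, 4) would end elsewhere — order is forced
start: x=-2 y=1 heading=down
t=1 arc(left, 4) ⇒ x=2 y=-3 heading=right
t=2 arc(right, 4) ⇒ x=6 y=-7 heading=down
no other 2-command option fits: unique.

arc(left, 4), arc(right, 4)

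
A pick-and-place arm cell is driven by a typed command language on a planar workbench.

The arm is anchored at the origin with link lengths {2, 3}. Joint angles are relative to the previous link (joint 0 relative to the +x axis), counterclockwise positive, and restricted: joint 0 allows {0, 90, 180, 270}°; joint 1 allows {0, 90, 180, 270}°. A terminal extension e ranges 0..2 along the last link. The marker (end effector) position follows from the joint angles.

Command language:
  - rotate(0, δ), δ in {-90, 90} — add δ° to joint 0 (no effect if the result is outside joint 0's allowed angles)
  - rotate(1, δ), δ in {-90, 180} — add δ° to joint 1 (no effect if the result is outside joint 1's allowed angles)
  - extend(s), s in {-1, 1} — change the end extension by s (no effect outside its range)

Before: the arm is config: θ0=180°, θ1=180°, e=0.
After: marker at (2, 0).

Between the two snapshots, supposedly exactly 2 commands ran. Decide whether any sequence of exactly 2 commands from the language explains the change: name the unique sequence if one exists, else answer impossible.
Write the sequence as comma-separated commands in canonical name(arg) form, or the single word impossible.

key: running extend(1) before extend(-1) would end elsewhere — order is forced
t0: config: θ0=180°, θ1=180°, e=0
step 1 (extend(-1)): config: θ0=180°, θ1=180°, e=0
step 2 (extend(1)): config: θ0=180°, θ1=180°, e=1
no other 2-command option fits: unique.

extend(-1), extend(1)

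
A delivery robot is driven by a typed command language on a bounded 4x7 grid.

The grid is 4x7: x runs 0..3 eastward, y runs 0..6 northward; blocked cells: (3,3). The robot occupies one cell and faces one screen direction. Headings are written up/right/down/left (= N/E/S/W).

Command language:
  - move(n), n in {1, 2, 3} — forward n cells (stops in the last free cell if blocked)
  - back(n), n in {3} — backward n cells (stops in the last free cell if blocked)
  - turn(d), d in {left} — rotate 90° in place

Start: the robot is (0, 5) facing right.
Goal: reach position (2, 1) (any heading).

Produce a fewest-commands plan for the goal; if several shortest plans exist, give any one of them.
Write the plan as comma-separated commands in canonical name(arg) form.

move(2), turn(left), back(3), back(3), move(1)

start: (0, 5) facing right
[1] after move(2): (2, 5) facing right
[2] after turn(left): (2, 5) facing up
[3] after back(3): (2, 2) facing up
[4] after back(3): (2, 0) facing up
[5] after move(1): (2, 1) facing up
no 4-step plan works, so 5 is optimal.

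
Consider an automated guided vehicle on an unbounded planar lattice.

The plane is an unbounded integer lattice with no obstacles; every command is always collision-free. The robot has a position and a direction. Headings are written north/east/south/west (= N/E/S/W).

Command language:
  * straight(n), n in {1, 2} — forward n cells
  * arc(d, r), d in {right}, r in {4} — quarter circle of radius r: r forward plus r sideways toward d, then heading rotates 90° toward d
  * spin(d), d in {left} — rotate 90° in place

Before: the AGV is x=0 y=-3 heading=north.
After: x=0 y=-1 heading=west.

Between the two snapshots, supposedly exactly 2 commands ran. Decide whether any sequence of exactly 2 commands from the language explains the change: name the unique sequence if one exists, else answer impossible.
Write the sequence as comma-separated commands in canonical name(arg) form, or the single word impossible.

key: cell and facing (now W) both changed — the 2 commands mix motion and turning
begin: x=0 y=-3 heading=north
step 1 (straight(2)): x=0 y=-1 heading=north
step 2 (spin(left)): x=0 y=-1 heading=west
all 16 alternatives checked — unique.

straight(2), spin(left)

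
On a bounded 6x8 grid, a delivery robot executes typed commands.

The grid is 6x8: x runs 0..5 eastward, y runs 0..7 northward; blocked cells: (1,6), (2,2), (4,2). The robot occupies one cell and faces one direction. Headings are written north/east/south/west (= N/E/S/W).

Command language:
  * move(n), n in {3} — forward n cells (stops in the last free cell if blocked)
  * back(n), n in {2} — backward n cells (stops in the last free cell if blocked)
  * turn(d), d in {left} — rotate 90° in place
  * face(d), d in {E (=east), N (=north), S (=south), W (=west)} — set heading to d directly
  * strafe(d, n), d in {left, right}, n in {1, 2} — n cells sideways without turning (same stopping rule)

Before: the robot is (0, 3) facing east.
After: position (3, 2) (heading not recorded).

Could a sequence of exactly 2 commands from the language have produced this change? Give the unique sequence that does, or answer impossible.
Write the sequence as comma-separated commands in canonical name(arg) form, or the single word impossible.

move(3), strafe(right, 1)

key: order matters: swapping move(3) and strafe(right, 1) lands elsewhere
initial: (0, 3) facing east
1. move(3) → (3, 3) facing east
2. strafe(right, 1) → (3, 2) facing east
no rival 2-sequence matches.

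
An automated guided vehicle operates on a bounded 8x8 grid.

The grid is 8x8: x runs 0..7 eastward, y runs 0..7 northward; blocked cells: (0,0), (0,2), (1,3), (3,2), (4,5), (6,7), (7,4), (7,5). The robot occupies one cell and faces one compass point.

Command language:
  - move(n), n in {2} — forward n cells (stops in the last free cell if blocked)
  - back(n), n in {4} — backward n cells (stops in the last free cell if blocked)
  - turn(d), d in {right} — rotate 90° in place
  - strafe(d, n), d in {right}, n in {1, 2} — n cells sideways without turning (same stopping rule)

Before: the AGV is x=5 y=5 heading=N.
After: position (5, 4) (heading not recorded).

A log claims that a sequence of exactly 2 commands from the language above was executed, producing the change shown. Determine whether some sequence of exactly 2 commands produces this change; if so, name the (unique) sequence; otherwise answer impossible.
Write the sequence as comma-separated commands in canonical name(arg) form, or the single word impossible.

key: running strafe(right, 1) before turn(right) would end elsewhere — order is forced
begin: x=5 y=5 heading=N
step 1 (turn(right)): x=5 y=5 heading=E
step 2 (strafe(right, 1)): x=5 y=4 heading=E
all 25 alternatives checked — unique.

turn(right), strafe(right, 1)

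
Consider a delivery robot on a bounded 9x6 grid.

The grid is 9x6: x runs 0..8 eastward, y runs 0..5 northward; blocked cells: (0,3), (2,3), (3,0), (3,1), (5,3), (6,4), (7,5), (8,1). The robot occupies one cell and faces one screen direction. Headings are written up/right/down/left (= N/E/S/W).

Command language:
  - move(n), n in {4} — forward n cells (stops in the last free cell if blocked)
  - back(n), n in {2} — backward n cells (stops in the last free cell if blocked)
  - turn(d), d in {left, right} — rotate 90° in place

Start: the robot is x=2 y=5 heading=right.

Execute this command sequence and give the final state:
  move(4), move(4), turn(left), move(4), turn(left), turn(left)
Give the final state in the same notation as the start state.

x=6 y=5 heading=down

t0: x=2 y=5 heading=right
[1] after move(4): x=6 y=5 heading=right
[2] after move(4): x=6 y=5 heading=right
[3] after turn(left): x=6 y=5 heading=up
[4] after move(4): x=6 y=5 heading=up
[5] after turn(left): x=6 y=5 heading=left
[6] after turn(left): x=6 y=5 heading=down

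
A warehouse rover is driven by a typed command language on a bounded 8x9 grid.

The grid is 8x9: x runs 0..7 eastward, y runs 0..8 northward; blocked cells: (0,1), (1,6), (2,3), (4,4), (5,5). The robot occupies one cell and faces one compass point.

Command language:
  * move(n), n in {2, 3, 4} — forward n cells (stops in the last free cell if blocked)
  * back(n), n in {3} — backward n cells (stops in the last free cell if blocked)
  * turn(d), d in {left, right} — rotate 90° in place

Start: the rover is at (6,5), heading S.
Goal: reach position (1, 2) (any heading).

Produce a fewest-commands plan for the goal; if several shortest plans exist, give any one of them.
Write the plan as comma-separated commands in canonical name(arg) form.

from: at (6,5), heading S
1. move(3) → at (6,2), heading S
2. turn(right) → at (6,2), heading W
3. move(3) → at (3,2), heading W
4. move(2) → at (1,2), heading W
no 3-step plan works, so 4 is optimal.

move(3), turn(right), move(3), move(2)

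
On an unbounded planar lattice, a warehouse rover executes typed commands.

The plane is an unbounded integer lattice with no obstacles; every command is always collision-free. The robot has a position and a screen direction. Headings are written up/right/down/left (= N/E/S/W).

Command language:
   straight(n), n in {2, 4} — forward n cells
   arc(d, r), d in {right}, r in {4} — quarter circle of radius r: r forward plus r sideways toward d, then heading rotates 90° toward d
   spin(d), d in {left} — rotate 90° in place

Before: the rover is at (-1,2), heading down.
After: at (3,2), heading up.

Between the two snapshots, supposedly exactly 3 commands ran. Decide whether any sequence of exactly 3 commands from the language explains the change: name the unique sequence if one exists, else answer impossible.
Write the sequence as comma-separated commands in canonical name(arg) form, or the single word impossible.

key: position moved to (3,2) AND the heading swung to N — translation plus rotation needed
from: at (-1,2), heading down
[1] after spin(left): at (-1,2), heading right
[2] after straight(4): at (3,2), heading right
[3] after spin(left): at (3,2), heading up
no rival 3-sequence matches.

spin(left), straight(4), spin(left)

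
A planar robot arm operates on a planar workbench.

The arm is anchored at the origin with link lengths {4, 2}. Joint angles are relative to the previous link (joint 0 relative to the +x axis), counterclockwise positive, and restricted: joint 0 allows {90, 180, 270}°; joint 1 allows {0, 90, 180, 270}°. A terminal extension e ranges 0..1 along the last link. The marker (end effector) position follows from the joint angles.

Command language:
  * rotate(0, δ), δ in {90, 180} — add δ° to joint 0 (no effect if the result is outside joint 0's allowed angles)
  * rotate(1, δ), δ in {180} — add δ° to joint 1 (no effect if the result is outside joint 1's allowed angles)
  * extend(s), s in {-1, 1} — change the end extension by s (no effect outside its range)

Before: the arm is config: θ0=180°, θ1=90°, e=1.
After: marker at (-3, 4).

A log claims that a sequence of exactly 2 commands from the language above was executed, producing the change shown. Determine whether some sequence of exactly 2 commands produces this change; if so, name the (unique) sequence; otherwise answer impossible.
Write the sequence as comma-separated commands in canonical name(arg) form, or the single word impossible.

rotate(0, 90), rotate(0, 180)

key: running rotate(0, 180) before rotate(0, 90) would end elsewhere — order is forced
from: config: θ0=180°, θ1=90°, e=1
t=1 rotate(0, 90) ⇒ config: θ0=270°, θ1=90°, e=1
t=2 rotate(0, 180) ⇒ config: θ0=90°, θ1=90°, e=1
no rival 2-sequence matches.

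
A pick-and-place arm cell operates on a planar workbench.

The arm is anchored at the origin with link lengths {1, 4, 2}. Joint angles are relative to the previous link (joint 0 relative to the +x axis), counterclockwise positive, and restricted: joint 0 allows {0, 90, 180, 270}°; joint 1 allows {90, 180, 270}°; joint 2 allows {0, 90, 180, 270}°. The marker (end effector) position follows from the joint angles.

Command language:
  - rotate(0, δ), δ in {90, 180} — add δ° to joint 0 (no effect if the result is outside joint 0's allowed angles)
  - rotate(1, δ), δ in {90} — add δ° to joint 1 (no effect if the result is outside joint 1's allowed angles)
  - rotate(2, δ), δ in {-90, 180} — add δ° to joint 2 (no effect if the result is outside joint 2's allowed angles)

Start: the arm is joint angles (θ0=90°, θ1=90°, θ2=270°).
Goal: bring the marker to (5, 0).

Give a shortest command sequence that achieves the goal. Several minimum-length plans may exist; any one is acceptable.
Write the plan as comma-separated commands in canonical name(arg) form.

rotate(0, 90), rotate(2, 180), rotate(2, -90), rotate(1, 90)

from: joint angles (θ0=90°, θ1=90°, θ2=270°)
step 1 (rotate(0, 90)): joint angles (θ0=180°, θ1=90°, θ2=270°)
step 2 (rotate(2, 180)): joint angles (θ0=180°, θ1=90°, θ2=90°)
step 3 (rotate(2, -90)): joint angles (θ0=180°, θ1=90°, θ2=0°)
step 4 (rotate(1, 90)): joint angles (θ0=180°, θ1=180°, θ2=0°)
no 3-step plan works, so 4 is optimal.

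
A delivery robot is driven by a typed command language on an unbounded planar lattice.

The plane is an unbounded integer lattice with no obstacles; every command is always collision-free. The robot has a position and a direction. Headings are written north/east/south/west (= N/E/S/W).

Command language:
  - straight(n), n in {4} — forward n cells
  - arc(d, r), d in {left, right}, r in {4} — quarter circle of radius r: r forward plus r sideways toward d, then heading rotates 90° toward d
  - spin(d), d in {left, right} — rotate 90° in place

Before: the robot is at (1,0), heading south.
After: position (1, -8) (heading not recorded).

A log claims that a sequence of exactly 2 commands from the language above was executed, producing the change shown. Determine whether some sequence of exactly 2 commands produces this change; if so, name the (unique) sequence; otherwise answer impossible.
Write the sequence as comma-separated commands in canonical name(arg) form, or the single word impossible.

begin: at (1,0), heading south
t=1 straight(4) ⇒ at (1,-4), heading south
t=2 straight(4) ⇒ at (1,-8), heading south
uniquely the one of 25 2-step routes that fits.

straight(4), straight(4)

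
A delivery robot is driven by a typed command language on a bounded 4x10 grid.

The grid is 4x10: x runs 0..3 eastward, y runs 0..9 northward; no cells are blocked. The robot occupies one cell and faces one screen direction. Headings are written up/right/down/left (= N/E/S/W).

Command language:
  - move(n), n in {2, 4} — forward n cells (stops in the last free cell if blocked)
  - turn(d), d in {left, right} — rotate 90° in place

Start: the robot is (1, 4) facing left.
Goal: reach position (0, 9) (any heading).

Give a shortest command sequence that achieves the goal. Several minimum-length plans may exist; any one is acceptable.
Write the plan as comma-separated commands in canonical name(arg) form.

t0: (1, 4) facing left
[1] after move(2): (0, 4) facing left
[2] after turn(right): (0, 4) facing up
[3] after move(2): (0, 6) facing up
[4] after move(4): (0, 9) facing up
shorter routes all fall short; 4 is best.

move(2), turn(right), move(2), move(4)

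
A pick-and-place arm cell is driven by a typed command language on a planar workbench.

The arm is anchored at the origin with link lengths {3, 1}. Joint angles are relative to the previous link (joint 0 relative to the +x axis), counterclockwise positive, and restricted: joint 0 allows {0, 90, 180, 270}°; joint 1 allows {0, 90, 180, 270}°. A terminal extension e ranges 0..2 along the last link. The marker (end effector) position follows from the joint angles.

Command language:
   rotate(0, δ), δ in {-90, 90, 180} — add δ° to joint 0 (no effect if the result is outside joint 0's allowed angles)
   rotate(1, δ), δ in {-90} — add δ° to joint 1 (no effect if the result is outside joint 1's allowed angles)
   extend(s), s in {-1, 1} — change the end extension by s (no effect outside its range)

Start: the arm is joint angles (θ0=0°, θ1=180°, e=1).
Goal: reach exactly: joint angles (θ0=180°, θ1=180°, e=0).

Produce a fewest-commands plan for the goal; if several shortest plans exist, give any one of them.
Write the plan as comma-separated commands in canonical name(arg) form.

from: joint angles (θ0=0°, θ1=180°, e=1)
step 1 (extend(-1)): joint angles (θ0=0°, θ1=180°, e=0)
step 2 (rotate(0, 180)): joint angles (θ0=180°, θ1=180°, e=0)
minimal: 2 command(s), checked below 2.

extend(-1), rotate(0, 180)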